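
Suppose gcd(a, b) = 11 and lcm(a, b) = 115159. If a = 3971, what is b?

Using ab = gcd(a,b)·lcm(a,b) = 11·115159 = 1266749, we get b = 1266749/3971 = 319.

319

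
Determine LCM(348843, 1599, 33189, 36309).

348843 = 3 · 11² · 31²; 1599 = 3 · 13 · 41; 33189 = 3 · 13 · 23 · 37; 36309 = 3 · 7² · 13 · 19
lcm takes max exponent of each prime: 3 · 7² · 11² · 13 · 19 · 23 · 31² · 37 · 41 = 147311435910639

147311435910639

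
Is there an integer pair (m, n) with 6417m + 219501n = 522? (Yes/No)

By Bézout, 6417m + 219501n = 522 has integer solutions iff gcd(6417, 219501) | 522.
Euclid: 219501 = 34·6417 + 1323; 6417 = 4·1323 + 1125; 1323 = 1·1125 + 198; 1125 = 5·198 + 135; 198 = 1·135 + 63; 135 = 2·63 + 9; 63 = 7·9 + 0. gcd = 9; 522 mod 9 = 0. Yes.

Yes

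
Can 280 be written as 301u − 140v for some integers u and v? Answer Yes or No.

gcd(301, 140): 301 = 2·140 + 21; 140 = 6·21 + 14; 21 = 1·14 + 7; 14 = 2·7 + 0 → 7
7 divides 280, so a solution exists.

Yes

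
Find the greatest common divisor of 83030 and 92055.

1805

83030 = 2 · 5 · 19² · 23
92055 = 3 · 5 · 17 · 19²
Common: 5 · 19² = 1805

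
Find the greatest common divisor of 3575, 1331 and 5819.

3575 = 5² · 11 · 13; 1331 = 11³; 5819 = 11 · 23²
gcd takes min exponent of each prime: 11 = 11

11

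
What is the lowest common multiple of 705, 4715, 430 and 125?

1429352250

705 = 3 · 5 · 47; 4715 = 5 · 23 · 41; 430 = 2 · 5 · 43; 125 = 5³
lcm takes max exponent of each prime: 2 · 3 · 5³ · 23 · 41 · 43 · 47 = 1429352250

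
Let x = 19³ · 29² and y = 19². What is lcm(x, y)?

5768419

max exponent per prime: 19³ · 29² = 5768419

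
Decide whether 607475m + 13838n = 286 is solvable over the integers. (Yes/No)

Yes

gcd(607475, 13838): 607475 = 43·13838 + 12441; 13838 = 1·12441 + 1397; 12441 = 8·1397 + 1265; 1397 = 1·1265 + 132; 1265 = 9·132 + 77; 132 = 1·77 + 55; 77 = 1·55 + 22; 55 = 2·22 + 11; 22 = 2·11 + 0 → 11
11 divides 286, so a solution exists.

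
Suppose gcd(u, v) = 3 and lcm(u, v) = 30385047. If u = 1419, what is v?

64239

u·v = gcd·lcm = 3·30385047 = 91155141, so v = 91155141/1419 = 64239.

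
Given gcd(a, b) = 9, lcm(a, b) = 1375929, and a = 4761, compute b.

a·b = gcd·lcm = 9·1375929 = 12383361, so b = 12383361/4761 = 2601.

2601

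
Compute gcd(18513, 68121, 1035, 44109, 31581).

gcd(18513, 68121): 68121 = 3·18513 + 12582; 18513 = 1·12582 + 5931; 12582 = 2·5931 + 720; 5931 = 8·720 + 171; 720 = 4·171 + 36; 171 = 4·36 + 27; 36 = 1·27 + 9; 27 = 3·9 + 0 → 9
gcd(9, 1035): 1035 = 115·9 + 0 → 9
gcd(9, 44109): 44109 = 4901·9 + 0 → 9
gcd(9, 31581): 31581 = 3509·9 + 0 → 9

9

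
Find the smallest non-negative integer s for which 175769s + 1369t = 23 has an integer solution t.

Reduce mod 1369: 175769s ≡ 23 (mod 1369). With g = gcd(175769, 1369) = 1 dividing 23, divide through: 175769s ≡ 23 (mod 1369).
Since gcd(175769, 1369) = 1, s ≡ 23·(175769)⁻¹ ≡ 1341 (mod 1369). Smallest non-negative: 1341.

1341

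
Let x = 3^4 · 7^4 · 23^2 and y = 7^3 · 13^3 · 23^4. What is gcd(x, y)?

181447

min exponent per shared prime: 7^3 · 23^2 = 181447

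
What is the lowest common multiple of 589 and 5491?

gcd first: 5491 = 9·589 + 190; 589 = 3·190 + 19; 190 = 10·19 + 0 → gcd = 19
lcm = 589·5491/gcd = 3234199/19 = 170221

170221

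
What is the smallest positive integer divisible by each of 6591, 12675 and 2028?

6591 = 3 · 13³; 12675 = 3 · 5² · 13²; 2028 = 2² · 3 · 13²
lcm takes max exponent of each prime: 2² · 3 · 5² · 13³ = 659100

659100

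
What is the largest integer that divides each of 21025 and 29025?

25

Euclid: 29025 = 1·21025 + 8000; 21025 = 2·8000 + 5025; 8000 = 1·5025 + 2975; 5025 = 1·2975 + 2050; 2975 = 1·2050 + 925; 2050 = 2·925 + 200; 925 = 4·200 + 125; 200 = 1·125 + 75; 125 = 1·75 + 50; 75 = 1·50 + 25; 50 = 2·25 + 0. Last nonzero remainder: 25.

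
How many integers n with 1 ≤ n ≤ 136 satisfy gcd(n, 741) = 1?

741 = 3·13·19. Inclusion–exclusion on these primes:
136 − ⌊136/3⌋ − ⌊136/13⌋ − ⌊136/19⌋ + ⌊136/39⌋ + ⌊136/57⌋ + ⌊136/247⌋ − ⌊136/741⌋ = 79

79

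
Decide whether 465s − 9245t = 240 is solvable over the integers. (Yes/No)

By Bézout, 465s − 9245t = 240 has integer solutions iff gcd(465, 9245) | 240.
Euclid: 9245 = 19·465 + 410; 465 = 1·410 + 55; 410 = 7·55 + 25; 55 = 2·25 + 5; 25 = 5·5 + 0. gcd = 5; 240 mod 5 = 0. Yes.

Yes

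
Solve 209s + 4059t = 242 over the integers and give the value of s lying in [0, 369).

40

Euclid: 4059 = 19·209 + 88; 209 = 2·88 + 33; 88 = 2·33 + 22; 33 = 1·22 + 11; 22 = 2·11 + 0 → gcd = 11; 242 = 11·22.
Back-substitution yields 209·(136) + 4059·(-7) = 11, so one solution is s = 136·22 = 2992, t = -7·22 = -154.
Solutions in s differ by 4059/11 = 369; the one in [0, 369) is 2992 mod 369 = 40.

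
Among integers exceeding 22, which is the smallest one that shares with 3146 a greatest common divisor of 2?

24

Multiples of 2 above 22: 2·12, 2·13, … . Need the cofactor coprime to 3146/2 = 1573.
Checking s = 12, 13, … the first with gcd(s, 1573) = 1 is s = 12, giving 24.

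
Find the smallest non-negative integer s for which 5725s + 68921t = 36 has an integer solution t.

Reduce mod 68921: 5725s ≡ 36 (mod 68921). With g = gcd(5725, 68921) = 1 dividing 36, divide through: 5725s ≡ 36 (mod 68921).
Since gcd(5725, 68921) = 1, s ≡ 36·(5725)⁻¹ ≡ 29001 (mod 68921). Smallest non-negative: 29001.

29001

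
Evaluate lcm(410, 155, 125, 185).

410 = 2 · 5 · 41; 155 = 5 · 31; 125 = 5³; 185 = 5 · 37
lcm takes max exponent of each prime: 2 · 5³ · 31 · 37 · 41 = 11756750

11756750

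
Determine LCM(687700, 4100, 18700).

5272595900

lcm(687700, 4100) = 687700·4100/gcd = 2819570000/100 = 28195700
lcm(28195700, 18700) = 28195700·18700/gcd = 527259590000/100 = 5272595900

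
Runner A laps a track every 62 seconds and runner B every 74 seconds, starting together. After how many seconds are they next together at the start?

2294

gcd first: 74 = 1·62 + 12; 62 = 5·12 + 2; 12 = 6·2 + 0 → gcd = 2
lcm = 62·74/gcd = 4588/2 = 2294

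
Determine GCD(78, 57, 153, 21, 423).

78 = 2 · 3 · 13; 57 = 3 · 19; 153 = 3² · 17; 21 = 3 · 7; 423 = 3² · 47
gcd takes min exponent of each prime: 3 = 3

3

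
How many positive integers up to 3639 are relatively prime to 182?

1440

Prime factors of 182: 2, 7, 13. Count integers ≤ 3639 divisible by none of them.
By inclusion–exclusion: 3639 − ⌊3639/2⌋ − ⌊3639/7⌋ − ⌊3639/13⌋ + ⌊3639/14⌋ + ⌊3639/26⌋ + ⌊3639/91⌋ − ⌊3639/182⌋ = 1440.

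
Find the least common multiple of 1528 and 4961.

1528 = 2³ · 191; 4961 = 11² · 41
max exponents: 2³ · 11² · 41 · 191 = 7580408

7580408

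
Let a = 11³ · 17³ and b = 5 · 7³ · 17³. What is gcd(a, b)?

4913

min exponent per shared prime: 17³ = 4913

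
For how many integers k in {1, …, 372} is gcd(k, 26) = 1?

Prime factors of 26: 2, 13. Count integers ≤ 372 divisible by none of them.
By inclusion–exclusion: 372 − ⌊372/2⌋ − ⌊372/13⌋ + ⌊372/26⌋ = 172.

172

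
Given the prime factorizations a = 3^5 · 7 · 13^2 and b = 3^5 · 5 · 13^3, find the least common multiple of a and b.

18685485

max exponent per prime: 3^5 · 5 · 7 · 13^3 = 18685485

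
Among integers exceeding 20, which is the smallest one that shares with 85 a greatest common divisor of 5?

25

85 = 5·17. Any a with gcd(a, 85) = 5 is a multiple of 5, say 5s, with s coprime to 17.
Need s > 20/5, so s ≥ 5. First s ≥ 5 with gcd(s, 17) = 1 is s = 5. Thus a = 5·5 = 25.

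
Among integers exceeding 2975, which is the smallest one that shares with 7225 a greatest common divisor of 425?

3400

Multiples of 425 above 2975: 425·8, 425·9, … . Need the cofactor coprime to 7225/425 = 17.
Checking s = 8, 9, … the first with gcd(s, 17) = 1 is s = 8, giving 3400.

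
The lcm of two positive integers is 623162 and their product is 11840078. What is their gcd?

19

gcd·lcm = product, so gcd = 11840078/623162 = 19.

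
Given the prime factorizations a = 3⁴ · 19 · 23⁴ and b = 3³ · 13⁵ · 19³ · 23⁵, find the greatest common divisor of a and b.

143558433

min exponent per shared prime: 3³ · 19 · 23⁴ = 143558433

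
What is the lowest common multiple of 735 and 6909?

gcd first: 6909 = 9·735 + 294; 735 = 2·294 + 147; 294 = 2·147 + 0 → gcd = 147
lcm = 735·6909/gcd = 5078115/147 = 34545

34545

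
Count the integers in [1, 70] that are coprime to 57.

Prime factors of 57: 3, 19. Count integers ≤ 70 divisible by none of them.
By inclusion–exclusion: 70 − ⌊70/3⌋ − ⌊70/19⌋ + ⌊70/57⌋ = 45.

45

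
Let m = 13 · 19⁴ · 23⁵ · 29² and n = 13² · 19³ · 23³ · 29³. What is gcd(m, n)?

min exponent per shared prime: 13 · 19³ · 23³ · 29² = 912396601649

912396601649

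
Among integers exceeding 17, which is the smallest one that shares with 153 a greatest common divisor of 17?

34

Multiples of 17 above 17: 17·2, 17·3, … . Need the cofactor coprime to 153/17 = 9.
Checking s = 2, 3, … the first with gcd(s, 9) = 1 is s = 2, giving 34.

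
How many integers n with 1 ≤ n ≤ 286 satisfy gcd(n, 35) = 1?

Prime factors of 35: 5, 7. Count integers ≤ 286 divisible by none of them.
By inclusion–exclusion: 286 − ⌊286/5⌋ − ⌊286/7⌋ + ⌊286/35⌋ = 197.

197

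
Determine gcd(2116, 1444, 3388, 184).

4

gcd(2116, 1444): 2116 = 1·1444 + 672; 1444 = 2·672 + 100; 672 = 6·100 + 72; 100 = 1·72 + 28; 72 = 2·28 + 16; 28 = 1·16 + 12; 16 = 1·12 + 4; 12 = 3·4 + 0 → 4
gcd(4, 3388): 3388 = 847·4 + 0 → 4
gcd(4, 184): 184 = 46·4 + 0 → 4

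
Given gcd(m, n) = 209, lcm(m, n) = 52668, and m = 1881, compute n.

5852

Using mn = gcd(m,n)·lcm(m,n) = 209·52668 = 11007612, we get n = 11007612/1881 = 5852.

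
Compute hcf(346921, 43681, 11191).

346921 = 19² · 31²; 43681 = 11² · 19²; 11191 = 19² · 31
gcd takes min exponent of each prime: 19² = 361

361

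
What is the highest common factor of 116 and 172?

Euclid: 172 = 1·116 + 56; 116 = 2·56 + 4; 56 = 14·4 + 0. Last nonzero remainder: 4.

4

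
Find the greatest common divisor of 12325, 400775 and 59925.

gcd(12325, 400775): 400775 = 32·12325 + 6375; 12325 = 1·6375 + 5950; 6375 = 1·5950 + 425; 5950 = 14·425 + 0 → 425
gcd(425, 59925): 59925 = 141·425 + 0 → 425

425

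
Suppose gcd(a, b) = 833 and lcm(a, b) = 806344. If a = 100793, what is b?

a·b = gcd·lcm = 833·806344 = 671684552, so b = 671684552/100793 = 6664.

6664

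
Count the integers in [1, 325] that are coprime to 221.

282

221 = 13·17. Inclusion–exclusion on these primes:
325 − ⌊325/13⌋ − ⌊325/17⌋ + ⌊325/221⌋ = 282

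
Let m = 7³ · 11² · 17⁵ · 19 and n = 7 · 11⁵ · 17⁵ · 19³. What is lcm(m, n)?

max exponent per prime: 7³ · 11⁵ · 17⁵ · 19³ = 537976066992107359

537976066992107359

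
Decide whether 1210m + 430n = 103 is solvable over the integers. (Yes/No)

No

gcd(1210, 430): 1210 = 2·430 + 350; 430 = 1·350 + 80; 350 = 4·80 + 30; 80 = 2·30 + 20; 30 = 1·20 + 10; 20 = 2·10 + 0 → 10
10 does not divide 103, so a solution does not exist.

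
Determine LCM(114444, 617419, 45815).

1573788682620

114444 = 2² · 3² · 11 · 17²; 617419 = 11 · 37² · 41; 45815 = 5 · 7² · 11 · 17
lcm takes max exponent of each prime: 2² · 3² · 5 · 7² · 11 · 17² · 37² · 41 = 1573788682620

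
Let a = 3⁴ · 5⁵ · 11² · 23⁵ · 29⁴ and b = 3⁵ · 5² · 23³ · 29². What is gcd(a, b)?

20720705175

min exponent per shared prime: 3⁴ · 5² · 23³ · 29² = 20720705175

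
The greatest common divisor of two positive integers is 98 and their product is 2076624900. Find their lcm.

21190050

For any two positive integers, gcd × lcm equals their product. Hence lcm = 2076624900 / 98 = 21190050.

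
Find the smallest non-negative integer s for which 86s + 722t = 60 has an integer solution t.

Euclid: 722 = 8·86 + 34; 86 = 2·34 + 18; 34 = 1·18 + 16; 18 = 1·16 + 2; 16 = 8·2 + 0 → gcd = 2; 60 = 2·30.
Back-substitution yields 86·(42) + 722·(-5) = 2, so one solution is s = 42·30 = 1260, t = -5·30 = -150.
Solutions in s differ by 722/2 = 361; the one in [0, 361) is 1260 mod 361 = 177.

177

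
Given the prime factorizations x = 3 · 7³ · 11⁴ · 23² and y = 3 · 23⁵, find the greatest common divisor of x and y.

min exponent per shared prime: 3 · 23² = 1587

1587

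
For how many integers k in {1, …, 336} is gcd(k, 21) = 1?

21 = 3·7. Inclusion–exclusion on these primes:
336 − ⌊336/3⌋ − ⌊336/7⌋ + ⌊336/21⌋ = 192

192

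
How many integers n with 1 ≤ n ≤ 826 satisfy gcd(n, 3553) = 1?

669

Prime factors of 3553: 11, 17, 19. Count integers ≤ 826 divisible by none of them.
By inclusion–exclusion: 826 − ⌊826/11⌋ − ⌊826/17⌋ − ⌊826/19⌋ + ⌊826/187⌋ + ⌊826/209⌋ + ⌊826/323⌋ − ⌊826/3553⌋ = 669.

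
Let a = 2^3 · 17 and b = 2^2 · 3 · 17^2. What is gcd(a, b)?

68

min exponent per shared prime: 2^2 · 17 = 68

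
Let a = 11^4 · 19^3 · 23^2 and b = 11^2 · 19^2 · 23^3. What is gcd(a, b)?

23107249

min exponent per shared prime: 11^2 · 19^2 · 23^2 = 23107249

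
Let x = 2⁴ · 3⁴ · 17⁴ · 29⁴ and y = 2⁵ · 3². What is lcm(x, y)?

max exponent per prime: 2⁵ · 3⁴ · 17⁴ · 29⁴ = 153116740111392

153116740111392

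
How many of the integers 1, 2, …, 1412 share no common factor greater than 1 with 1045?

1045 = 5·11·19. Inclusion–exclusion on these primes:
1412 − ⌊1412/5⌋ − ⌊1412/11⌋ − ⌊1412/19⌋ + ⌊1412/55⌋ + ⌊1412/95⌋ + ⌊1412/209⌋ − ⌊1412/1045⌋ = 972

972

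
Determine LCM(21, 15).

21 = 3 · 7; 15 = 3 · 5
max exponents: 3 · 5 · 7 = 105

105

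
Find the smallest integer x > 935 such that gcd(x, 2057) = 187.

2057 = 187·11. Any x with gcd(x, 2057) = 187 is a multiple of 187, say 187s, with s coprime to 11.
Need s > 935/187, so s ≥ 6. First s ≥ 6 with gcd(s, 11) = 1 is s = 6. Thus x = 187·6 = 1122.

1122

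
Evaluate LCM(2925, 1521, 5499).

2925 = 3² · 5² · 13; 1521 = 3² · 13²; 5499 = 3² · 13 · 47
lcm takes max exponent of each prime: 3² · 5² · 13² · 47 = 1787175

1787175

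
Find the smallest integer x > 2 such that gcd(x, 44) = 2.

Multiples of 2 above 2: 2·2, 2·3, … . Need the cofactor coprime to 44/2 = 22.
Checking s = 2, 3, … the first with gcd(s, 22) = 1 is s = 3, giving 6.

6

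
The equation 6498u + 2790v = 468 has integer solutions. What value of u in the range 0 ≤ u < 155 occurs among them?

Euclid: 6498 = 2·2790 + 918; 2790 = 3·918 + 36; 918 = 25·36 + 18; 36 = 2·18 + 0 → gcd = 18; 468 = 18·26.
Back-substitution yields 6498·(76) + 2790·(-177) = 18, so one solution is u = 76·26 = 1976, v = -177·26 = -4602.
Solutions in u differ by 2790/18 = 155; the one in [0, 155) is 1976 mod 155 = 116.

116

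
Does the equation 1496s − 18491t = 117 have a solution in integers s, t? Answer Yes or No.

No

By Bézout, 1496s − 18491t = 117 has integer solutions iff gcd(1496, 18491) | 117.
Euclid: 18491 = 12·1496 + 539; 1496 = 2·539 + 418; 539 = 1·418 + 121; 418 = 3·121 + 55; 121 = 2·55 + 11; 55 = 5·11 + 0. gcd = 11; 117 mod 11 = 7. No.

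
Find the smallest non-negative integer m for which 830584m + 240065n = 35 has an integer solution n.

gcd(830584, 240065) = 1 (Euclid: 830584 = 3·240065 + 110389; 240065 = 2·110389 + 19287; 110389 = 5·19287 + 13954; 19287 = 1·13954 + 5333; 13954 = 2·5333 + 3288; 5333 = 1·3288 + 2045; 3288 = 1·2045 + 1243; 2045 = 1·1243 + 802; 1243 = 1·802 + 441; 802 = 1·441 + 361; 441 = 1·361 + 80; 361 = 4·80 + 41; 80 = 1·41 + 39; 41 = 1·39 + 2; 39 = 19·2 + 1; 2 = 2·1 + 0), and 1 | 35.
Extended Euclid: 830584·(117039) + 240065·(-404935) = 1. Scale by 35: m₀ = 4096365.
General solution m = m₀ + 240065t; reducing mod 240065 gives m = 15260 (and n = -52797).

15260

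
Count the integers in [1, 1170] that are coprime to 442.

509

442 = 2·13·17. Inclusion–exclusion on these primes:
1170 − ⌊1170/2⌋ − ⌊1170/13⌋ − ⌊1170/17⌋ + ⌊1170/26⌋ + ⌊1170/34⌋ + ⌊1170/221⌋ − ⌊1170/442⌋ = 509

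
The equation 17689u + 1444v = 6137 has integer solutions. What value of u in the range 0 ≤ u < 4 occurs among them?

Reduce mod 1444: 17689u ≡ 6137 (mod 1444). With g = gcd(17689, 1444) = 361 dividing 6137, divide through: 49u ≡ 17 (mod 4).
Since gcd(49, 4) = 1, u ≡ 17·(49)⁻¹ ≡ 1 (mod 4). Smallest non-negative: 1.

1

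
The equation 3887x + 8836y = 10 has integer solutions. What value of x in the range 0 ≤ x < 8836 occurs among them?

Reduce mod 8836: 3887x ≡ 10 (mod 8836). With g = gcd(3887, 8836) = 1 dividing 10, divide through: 3887x ≡ 10 (mod 8836).
Since gcd(3887, 8836) = 1, x ≡ 10·(3887)⁻¹ ≡ 5458 (mod 8836). Smallest non-negative: 5458.

5458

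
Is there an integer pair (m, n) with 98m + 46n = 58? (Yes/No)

gcd(98, 46): 98 = 2·46 + 6; 46 = 7·6 + 4; 6 = 1·4 + 2; 4 = 2·2 + 0 → 2
2 divides 58, so a solution exists.

Yes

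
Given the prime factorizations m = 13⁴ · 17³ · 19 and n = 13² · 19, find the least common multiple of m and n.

max exponent per prime: 13⁴ · 17³ · 19 = 2666083667

2666083667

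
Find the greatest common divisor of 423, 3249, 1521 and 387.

9

gcd(423, 3249): 3249 = 7·423 + 288; 423 = 1·288 + 135; 288 = 2·135 + 18; 135 = 7·18 + 9; 18 = 2·9 + 0 → 9
gcd(9, 1521): 1521 = 169·9 + 0 → 9
gcd(9, 387): 387 = 43·9 + 0 → 9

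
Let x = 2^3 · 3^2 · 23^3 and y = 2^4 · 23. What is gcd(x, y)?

min exponent per shared prime: 2^3 · 23 = 184

184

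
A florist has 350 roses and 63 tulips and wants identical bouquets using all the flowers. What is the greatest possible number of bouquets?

Euclid: 350 = 5·63 + 35; 63 = 1·35 + 28; 35 = 1·28 + 7; 28 = 4·7 + 0. Last nonzero remainder: 7.

7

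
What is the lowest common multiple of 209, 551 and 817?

260623

209 = 11 · 19; 551 = 19 · 29; 817 = 19 · 43
lcm takes max exponent of each prime: 11 · 19 · 29 · 43 = 260623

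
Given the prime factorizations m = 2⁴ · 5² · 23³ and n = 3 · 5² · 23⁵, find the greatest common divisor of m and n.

min exponent per shared prime: 5² · 23³ = 304175

304175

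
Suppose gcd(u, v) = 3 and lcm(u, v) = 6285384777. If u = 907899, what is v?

u·v = gcd·lcm = 3·6285384777 = 18856154331, so v = 18856154331/907899 = 20769.

20769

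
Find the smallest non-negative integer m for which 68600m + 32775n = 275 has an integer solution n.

Reduce mod 32775: 68600m ≡ 275 (mod 32775). With g = gcd(68600, 32775) = 25 dividing 275, divide through: 2744m ≡ 11 (mod 1311).
Since gcd(2744, 1311) = 1, m ≡ 11·(2744)⁻¹ ≡ 892 (mod 1311). Smallest non-negative: 892.

892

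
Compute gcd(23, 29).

1

23 = 23
29 = 29
Common: 1 = 1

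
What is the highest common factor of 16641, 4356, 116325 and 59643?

9

16641 = 3² · 43²; 4356 = 2² · 3² · 11²; 116325 = 3² · 5² · 11 · 47; 59643 = 3³ · 47²
gcd takes min exponent of each prime: 3² = 9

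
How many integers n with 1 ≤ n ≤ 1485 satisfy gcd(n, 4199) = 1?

1222

Prime factors of 4199: 13, 17, 19. Count integers ≤ 1485 divisible by none of them.
By inclusion–exclusion: 1485 − ⌊1485/13⌋ − ⌊1485/17⌋ − ⌊1485/19⌋ + ⌊1485/221⌋ + ⌊1485/247⌋ + ⌊1485/323⌋ − ⌊1485/4199⌋ = 1222.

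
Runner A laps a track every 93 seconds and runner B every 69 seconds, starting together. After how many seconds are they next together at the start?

2139

gcd first: 93 = 1·69 + 24; 69 = 2·24 + 21; 24 = 1·21 + 3; 21 = 7·3 + 0 → gcd = 3
lcm = 93·69/gcd = 6417/3 = 2139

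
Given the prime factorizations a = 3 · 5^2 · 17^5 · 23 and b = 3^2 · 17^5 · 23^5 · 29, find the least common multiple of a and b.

max exponent per prime: 3^2 · 5^2 · 17^5 · 23^5 · 29 = 59629930475755275

59629930475755275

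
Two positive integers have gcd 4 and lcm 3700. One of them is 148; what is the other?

p·q = gcd·lcm = 4·3700 = 14800, so q = 14800/148 = 100.

100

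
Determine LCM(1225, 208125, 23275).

1225 = 5² · 7²; 208125 = 3² · 5⁴ · 37; 23275 = 5² · 7² · 19
lcm takes max exponent of each prime: 3² · 5⁴ · 7² · 19 · 37 = 193764375

193764375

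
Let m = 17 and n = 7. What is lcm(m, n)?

119

max exponent per prime: 7 · 17 = 119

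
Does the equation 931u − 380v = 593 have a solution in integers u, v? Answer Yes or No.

gcd(931, 380): 931 = 2·380 + 171; 380 = 2·171 + 38; 171 = 4·38 + 19; 38 = 2·19 + 0 → 19
19 does not divide 593, so a solution does not exist.

No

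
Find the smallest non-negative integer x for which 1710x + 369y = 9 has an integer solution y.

30

Euclid: 1710 = 4·369 + 234; 369 = 1·234 + 135; 234 = 1·135 + 99; 135 = 1·99 + 36; 99 = 2·36 + 27; 36 = 1·27 + 9; 27 = 3·9 + 0 → gcd = 9; 9 = 9·1.
Back-substitution yields 1710·(-11) + 369·(51) = 9, so one solution is x = -11·1 = -11, y = 51·1 = 51.
Solutions in x differ by 369/9 = 41; the one in [0, 41) is -11 mod 41 = 30.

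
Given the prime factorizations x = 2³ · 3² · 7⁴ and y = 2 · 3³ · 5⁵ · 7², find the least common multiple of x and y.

max exponent per prime: 2³ · 3³ · 5⁵ · 7⁴ = 1620675000

1620675000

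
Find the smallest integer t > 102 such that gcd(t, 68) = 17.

68 = 17·4. Any t with gcd(t, 68) = 17 is a multiple of 17, say 17s, with s coprime to 4.
Need s > 102/17, so s ≥ 7. First s ≥ 7 with gcd(s, 4) = 1 is s = 7. Thus t = 17·7 = 119.

119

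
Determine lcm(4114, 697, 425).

4216850

lcm(4114, 697) = 4114·697/gcd = 2867458/17 = 168674
lcm(168674, 425) = 168674·425/gcd = 71686450/17 = 4216850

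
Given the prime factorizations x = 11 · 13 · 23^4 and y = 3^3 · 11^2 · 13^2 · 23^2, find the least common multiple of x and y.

154506652443

max exponent per prime: 3^3 · 11^2 · 13^2 · 23^4 = 154506652443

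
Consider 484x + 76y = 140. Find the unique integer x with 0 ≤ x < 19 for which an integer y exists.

5

Euclid: 484 = 6·76 + 28; 76 = 2·28 + 20; 28 = 1·20 + 8; 20 = 2·8 + 4; 8 = 2·4 + 0 → gcd = 4; 140 = 4·35.
Back-substitution yields 484·(-8) + 76·(51) = 4, so one solution is x = -8·35 = -280, y = 51·35 = 1785.
Solutions in x differ by 76/4 = 19; the one in [0, 19) is -280 mod 19 = 5.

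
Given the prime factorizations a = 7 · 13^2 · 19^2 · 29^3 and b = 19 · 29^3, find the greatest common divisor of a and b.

min exponent per shared prime: 19 · 29^3 = 463391

463391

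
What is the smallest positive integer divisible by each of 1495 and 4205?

1495 = 5 · 13 · 23; 4205 = 5 · 29²
max exponents: 5 · 13 · 23 · 29² = 1257295

1257295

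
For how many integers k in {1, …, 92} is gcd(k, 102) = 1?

Prime factors of 102: 2, 3, 17. Count integers ≤ 92 divisible by none of them.
By inclusion–exclusion: 92 − ⌊92/2⌋ − ⌊92/3⌋ − ⌊92/17⌋ + ⌊92/6⌋ + ⌊92/34⌋ + ⌊92/51⌋ − ⌊92/102⌋ = 29.

29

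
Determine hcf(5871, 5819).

1

5871 = 3 · 19 · 103
5819 = 11 · 23²
Common: 1 = 1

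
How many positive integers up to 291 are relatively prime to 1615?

207

Prime factors of 1615: 5, 17, 19. Count integers ≤ 291 divisible by none of them.
By inclusion–exclusion: 291 − ⌊291/5⌋ − ⌊291/17⌋ − ⌊291/19⌋ + ⌊291/85⌋ + ⌊291/95⌋ + ⌊291/323⌋ − ⌊291/1615⌋ = 207.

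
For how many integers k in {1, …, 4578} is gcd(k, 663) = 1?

2651

Prime factors of 663: 3, 13, 17. Count integers ≤ 4578 divisible by none of them.
By inclusion–exclusion: 4578 − ⌊4578/3⌋ − ⌊4578/13⌋ − ⌊4578/17⌋ + ⌊4578/39⌋ + ⌊4578/51⌋ + ⌊4578/221⌋ − ⌊4578/663⌋ = 2651.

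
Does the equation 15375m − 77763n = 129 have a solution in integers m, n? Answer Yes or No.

By Bézout, 15375m − 77763n = 129 has integer solutions iff gcd(15375, 77763) | 129.
Euclid: 77763 = 5·15375 + 888; 15375 = 17·888 + 279; 888 = 3·279 + 51; 279 = 5·51 + 24; 51 = 2·24 + 3; 24 = 8·3 + 0. gcd = 3; 129 mod 3 = 0. Yes.

Yes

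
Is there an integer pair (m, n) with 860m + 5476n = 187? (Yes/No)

By Bézout, 860m + 5476n = 187 has integer solutions iff gcd(860, 5476) | 187.
Euclid: 5476 = 6·860 + 316; 860 = 2·316 + 228; 316 = 1·228 + 88; 228 = 2·88 + 52; 88 = 1·52 + 36; 52 = 1·36 + 16; 36 = 2·16 + 4; 16 = 4·4 + 0. gcd = 4; 187 mod 4 = 3. No.

No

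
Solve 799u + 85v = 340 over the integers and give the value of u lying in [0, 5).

gcd(799, 85) = 17 (Euclid: 799 = 9·85 + 34; 85 = 2·34 + 17; 34 = 2·17 + 0), and 17 | 340.
Extended Euclid: 799·(-2) + 85·(19) = 17. Scale by 20: u₀ = -40.
General solution u = u₀ + 5t; reducing mod 5 gives u = 0 (and v = 4).

0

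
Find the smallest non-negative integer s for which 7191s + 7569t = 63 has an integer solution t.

140

Euclid: 7569 = 1·7191 + 378; 7191 = 19·378 + 9; 378 = 42·9 + 0 → gcd = 9; 63 = 9·7.
Back-substitution yields 7191·(20) + 7569·(-19) = 9, so one solution is s = 20·7 = 140, t = -19·7 = -133.
Solutions in s differ by 7569/9 = 841; the one in [0, 841) is 140 mod 841 = 140.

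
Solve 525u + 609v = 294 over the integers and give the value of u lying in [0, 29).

Euclid: 609 = 1·525 + 84; 525 = 6·84 + 21; 84 = 4·21 + 0 → gcd = 21; 294 = 21·14.
Back-substitution yields 525·(7) + 609·(-6) = 21, so one solution is u = 7·14 = 98, v = -6·14 = -84.
Solutions in u differ by 609/21 = 29; the one in [0, 29) is 98 mod 29 = 11.

11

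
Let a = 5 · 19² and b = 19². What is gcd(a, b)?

min exponent per shared prime: 19² = 361

361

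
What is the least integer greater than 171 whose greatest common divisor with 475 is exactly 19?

Multiples of 19 above 171: 19·10, 19·11, … . Need the cofactor coprime to 475/19 = 25.
Checking s = 10, 11, … the first with gcd(s, 25) = 1 is s = 11, giving 209.

209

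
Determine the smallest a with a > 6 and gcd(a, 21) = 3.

9

Multiples of 3 above 6: 3·3, 3·4, … . Need the cofactor coprime to 21/3 = 7.
Checking s = 3, 4, … the first with gcd(s, 7) = 1 is s = 3, giving 9.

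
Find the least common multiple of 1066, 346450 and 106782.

lcm(1066, 346450) = 1066·346450/gcd = 369315700/1066 = 346450
lcm(346450, 106782) = 346450·106782/gcd = 36994623900/26 = 1422870150

1422870150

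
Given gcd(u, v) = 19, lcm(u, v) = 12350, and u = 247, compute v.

950

Using uv = gcd(u,v)·lcm(u,v) = 19·12350 = 234650, we get v = 234650/247 = 950.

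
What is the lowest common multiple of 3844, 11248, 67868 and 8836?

3844 = 2² · 31²; 11248 = 2⁴ · 19 · 37; 67868 = 2² · 19² · 47; 8836 = 2² · 47²
lcm takes max exponent of each prime: 2⁴ · 19² · 31² · 37 · 47² = 453678305488

453678305488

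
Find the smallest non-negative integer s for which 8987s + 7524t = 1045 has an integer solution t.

Euclid: 8987 = 1·7524 + 1463; 7524 = 5·1463 + 209; 1463 = 7·209 + 0 → gcd = 209; 1045 = 209·5.
Back-substitution yields 8987·(-5) + 7524·(6) = 209, so one solution is s = -5·5 = -25, t = 6·5 = 30.
Solutions in s differ by 7524/209 = 36; the one in [0, 36) is -25 mod 36 = 11.

11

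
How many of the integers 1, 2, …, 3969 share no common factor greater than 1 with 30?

1058

Prime factors of 30: 2, 3, 5. Count integers ≤ 3969 divisible by none of them.
By inclusion–exclusion: 3969 − ⌊3969/2⌋ − ⌊3969/3⌋ − ⌊3969/5⌋ + ⌊3969/6⌋ + ⌊3969/10⌋ + ⌊3969/15⌋ − ⌊3969/30⌋ = 1058.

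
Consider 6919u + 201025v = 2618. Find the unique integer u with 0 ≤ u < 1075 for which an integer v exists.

872

gcd(6919, 201025) = 187 (Euclid: 201025 = 29·6919 + 374; 6919 = 18·374 + 187; 374 = 2·187 + 0), and 187 | 2618.
Extended Euclid: 6919·(523) + 201025·(-18) = 187. Scale by 14: u₀ = 7322.
General solution u = u₀ + 1075t; reducing mod 1075 gives u = 872 (and v = -30).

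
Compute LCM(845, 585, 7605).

7605

845 = 5 · 13²; 585 = 3² · 5 · 13; 7605 = 3² · 5 · 13²
lcm takes max exponent of each prime: 3² · 5 · 13² = 7605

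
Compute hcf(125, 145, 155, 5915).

5

125 = 5³; 145 = 5 · 29; 155 = 5 · 31; 5915 = 5 · 7 · 13²
gcd takes min exponent of each prime: 5 = 5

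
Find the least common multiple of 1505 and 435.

130935

1505 = 5 · 7 · 43; 435 = 3 · 5 · 29
max exponents: 3 · 5 · 7 · 29 · 43 = 130935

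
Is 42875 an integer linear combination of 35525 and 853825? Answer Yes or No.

By Bézout, 35525u + 853825v = 42875 has integer solutions iff gcd(35525, 853825) | 42875.
Euclid: 853825 = 24·35525 + 1225; 35525 = 29·1225 + 0. gcd = 1225; 42875 mod 1225 = 0. Yes.

Yes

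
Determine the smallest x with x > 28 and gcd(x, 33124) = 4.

32

Multiples of 4 above 28: 4·8, 4·9, … . Need the cofactor coprime to 33124/4 = 8281.
Checking s = 8, 9, … the first with gcd(s, 8281) = 1 is s = 8, giving 32.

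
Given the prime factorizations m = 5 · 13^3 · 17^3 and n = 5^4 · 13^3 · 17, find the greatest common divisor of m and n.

186745

min exponent per shared prime: 5 · 13^3 · 17 = 186745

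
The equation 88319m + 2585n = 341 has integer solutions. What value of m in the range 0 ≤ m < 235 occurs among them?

49

Euclid: 88319 = 34·2585 + 429; 2585 = 6·429 + 11; 429 = 39·11 + 0 → gcd = 11; 341 = 11·31.
Back-substitution yields 88319·(-6) + 2585·(205) = 11, so one solution is m = -6·31 = -186, n = 205·31 = 6355.
Solutions in m differ by 2585/11 = 235; the one in [0, 235) is -186 mod 235 = 49.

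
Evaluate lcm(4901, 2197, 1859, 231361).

959454067

lcm(4901, 2197) = 4901·2197/gcd = 10767497/169 = 63713
lcm(63713, 1859) = 63713·1859/gcd = 118442467/169 = 700843
lcm(700843, 231361) = 700843·231361/gcd = 162147737323/169 = 959454067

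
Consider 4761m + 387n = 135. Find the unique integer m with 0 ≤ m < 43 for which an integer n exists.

21

gcd(4761, 387) = 9 (Euclid: 4761 = 12·387 + 117; 387 = 3·117 + 36; 117 = 3·36 + 9; 36 = 4·9 + 0), and 9 | 135.
Extended Euclid: 4761·(10) + 387·(-123) = 9. Scale by 15: m₀ = 150.
General solution m = m₀ + 43t; reducing mod 43 gives m = 21 (and n = -258).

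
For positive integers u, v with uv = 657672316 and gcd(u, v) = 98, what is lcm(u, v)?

For any two positive integers, gcd × lcm equals their product. Hence lcm = 657672316 / 98 = 6710942.

6710942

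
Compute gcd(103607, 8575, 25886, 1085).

gcd(103607, 8575): 103607 = 12·8575 + 707; 8575 = 12·707 + 91; 707 = 7·91 + 70; 91 = 1·70 + 21; 70 = 3·21 + 7; 21 = 3·7 + 0 → 7
gcd(7, 25886): 25886 = 3698·7 + 0 → 7
gcd(7, 1085): 1085 = 155·7 + 0 → 7

7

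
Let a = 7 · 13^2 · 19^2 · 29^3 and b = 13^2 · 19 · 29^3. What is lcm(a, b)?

max exponent per prime: 7 · 13^2 · 19^2 · 29^3 = 10415639507

10415639507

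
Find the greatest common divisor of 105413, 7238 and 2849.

77

gcd(105413, 7238): 105413 = 14·7238 + 4081; 7238 = 1·4081 + 3157; 4081 = 1·3157 + 924; 3157 = 3·924 + 385; 924 = 2·385 + 154; 385 = 2·154 + 77; 154 = 2·77 + 0 → 77
gcd(77, 2849): 2849 = 37·77 + 0 → 77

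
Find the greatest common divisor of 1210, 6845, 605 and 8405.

5

gcd(1210, 6845): 6845 = 5·1210 + 795; 1210 = 1·795 + 415; 795 = 1·415 + 380; 415 = 1·380 + 35; 380 = 10·35 + 30; 35 = 1·30 + 5; 30 = 6·5 + 0 → 5
gcd(5, 605): 605 = 121·5 + 0 → 5
gcd(5, 8405): 8405 = 1681·5 + 0 → 5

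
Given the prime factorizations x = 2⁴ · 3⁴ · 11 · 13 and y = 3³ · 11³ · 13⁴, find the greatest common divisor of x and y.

min exponent per shared prime: 3³ · 11 · 13 = 3861

3861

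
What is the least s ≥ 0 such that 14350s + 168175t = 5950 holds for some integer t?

352

Reduce mod 168175: 14350s ≡ 5950 (mod 168175). With g = gcd(14350, 168175) = 175 dividing 5950, divide through: 82s ≡ 34 (mod 961).
Since gcd(82, 961) = 1, s ≡ 34·(82)⁻¹ ≡ 352 (mod 961). Smallest non-negative: 352.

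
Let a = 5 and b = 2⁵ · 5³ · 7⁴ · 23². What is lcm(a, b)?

max exponent per prime: 2⁵ · 5³ · 7⁴ · 23² = 5080516000

5080516000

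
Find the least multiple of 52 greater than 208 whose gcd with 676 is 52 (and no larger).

676 = 52·13. Any k with gcd(k, 676) = 52 is a multiple of 52, say 52s, with s coprime to 13.
Need s > 208/52, so s ≥ 5. First s ≥ 5 with gcd(s, 13) = 1 is s = 5. Thus k = 52·5 = 260.

260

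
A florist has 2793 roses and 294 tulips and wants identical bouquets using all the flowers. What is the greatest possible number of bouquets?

Euclid: 2793 = 9·294 + 147; 294 = 2·147 + 0. Last nonzero remainder: 147.

147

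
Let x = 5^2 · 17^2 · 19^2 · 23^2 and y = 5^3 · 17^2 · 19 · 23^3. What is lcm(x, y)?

158671367875

max exponent per prime: 5^3 · 17^2 · 19^2 · 23^3 = 158671367875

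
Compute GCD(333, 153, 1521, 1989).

gcd(333, 153): 333 = 2·153 + 27; 153 = 5·27 + 18; 27 = 1·18 + 9; 18 = 2·9 + 0 → 9
gcd(9, 1521): 1521 = 169·9 + 0 → 9
gcd(9, 1989): 1989 = 221·9 + 0 → 9

9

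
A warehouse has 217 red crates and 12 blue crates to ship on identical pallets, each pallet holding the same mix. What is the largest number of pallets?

1

217 = 7 · 31
12 = 2² · 3
Common: 1 = 1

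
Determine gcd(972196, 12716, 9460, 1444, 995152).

4

972196 = 2² · 17² · 29²; 12716 = 2² · 11 · 17²; 9460 = 2² · 5 · 11 · 43; 1444 = 2² · 19²; 995152 = 2⁴ · 37 · 41²
gcd takes min exponent of each prime: 2² = 4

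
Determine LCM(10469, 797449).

23126021

10469 = 19² · 29; 797449 = 19² · 47²
max exponents: 19² · 29 · 47² = 23126021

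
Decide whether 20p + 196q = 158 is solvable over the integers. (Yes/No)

By Bézout, 20p + 196q = 158 has integer solutions iff gcd(20, 196) | 158.
Euclid: 196 = 9·20 + 16; 20 = 1·16 + 4; 16 = 4·4 + 0. gcd = 4; 158 mod 4 = 2. No.

No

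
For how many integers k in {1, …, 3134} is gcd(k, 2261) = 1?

2396

Prime factors of 2261: 7, 17, 19. Count integers ≤ 3134 divisible by none of them.
By inclusion–exclusion: 3134 − ⌊3134/7⌋ − ⌊3134/17⌋ − ⌊3134/19⌋ + ⌊3134/119⌋ + ⌊3134/133⌋ + ⌊3134/323⌋ − ⌊3134/2261⌋ = 2396.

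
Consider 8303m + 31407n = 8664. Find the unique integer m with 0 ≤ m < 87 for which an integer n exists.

gcd(8303, 31407) = 361 (Euclid: 31407 = 3·8303 + 6498; 8303 = 1·6498 + 1805; 6498 = 3·1805 + 1083; 1805 = 1·1083 + 722; 1083 = 1·722 + 361; 722 = 2·361 + 0), and 361 | 8664.
Extended Euclid: 8303·(-34) + 31407·(9) = 361. Scale by 24: m₀ = -816.
General solution m = m₀ + 87t; reducing mod 87 gives m = 54 (and n = -14).

54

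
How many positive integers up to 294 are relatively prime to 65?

Prime factors of 65: 5, 13. Count integers ≤ 294 divisible by none of them.
By inclusion–exclusion: 294 − ⌊294/5⌋ − ⌊294/13⌋ + ⌊294/65⌋ = 218.

218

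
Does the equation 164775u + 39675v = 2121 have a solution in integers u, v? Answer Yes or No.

No

By Bézout, 164775u + 39675v = 2121 has integer solutions iff gcd(164775, 39675) | 2121.
Euclid: 164775 = 4·39675 + 6075; 39675 = 6·6075 + 3225; 6075 = 1·3225 + 2850; 3225 = 1·2850 + 375; 2850 = 7·375 + 225; 375 = 1·225 + 150; 225 = 1·150 + 75; 150 = 2·75 + 0. gcd = 75; 2121 mod 75 = 21. No.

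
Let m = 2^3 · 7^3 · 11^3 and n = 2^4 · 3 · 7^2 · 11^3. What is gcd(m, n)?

521752

min exponent per shared prime: 2^3 · 7^2 · 11^3 = 521752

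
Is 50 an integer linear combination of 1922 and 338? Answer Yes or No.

gcd(1922, 338): 1922 = 5·338 + 232; 338 = 1·232 + 106; 232 = 2·106 + 20; 106 = 5·20 + 6; 20 = 3·6 + 2; 6 = 3·2 + 0 → 2
2 divides 50, so a solution exists.

Yes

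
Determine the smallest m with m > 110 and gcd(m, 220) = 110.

gcd(m, 220) = 110 forces 110 | m; write m = 110s. Then gcd(110s, 110·2) = 110·gcd(s, 2), so need gcd(s, 2) = 1.
110s > 110 gives s ≥ 2. The least s ≥ 2 coprime to 2 is 3, so m = 110·3 = 330.

330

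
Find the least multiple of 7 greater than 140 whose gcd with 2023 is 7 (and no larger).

147

Multiples of 7 above 140: 7·21, 7·22, … . Need the cofactor coprime to 2023/7 = 289.
Checking s = 21, 22, … the first with gcd(s, 289) = 1 is s = 21, giving 147.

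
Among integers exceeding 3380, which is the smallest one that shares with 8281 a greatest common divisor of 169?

3718

gcd(m, 8281) = 169 forces 169 | m; write m = 169s. Then gcd(169s, 169·49) = 169·gcd(s, 49), so need gcd(s, 49) = 1.
169s > 3380 gives s ≥ 21. The least s ≥ 21 coprime to 49 is 22, so m = 169·22 = 3718.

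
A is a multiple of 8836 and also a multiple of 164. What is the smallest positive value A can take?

362276

8836 = 2² · 47²; 164 = 2² · 41
max exponents: 2² · 41 · 47² = 362276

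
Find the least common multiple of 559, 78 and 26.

lcm(559, 78) = 559·78/gcd = 43602/13 = 3354
lcm(3354, 26) = 3354·26/gcd = 87204/26 = 3354

3354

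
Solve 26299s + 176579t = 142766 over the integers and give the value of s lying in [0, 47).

gcd(26299, 176579) = 3757 (Euclid: 176579 = 6·26299 + 18785; 26299 = 1·18785 + 7514; 18785 = 2·7514 + 3757; 7514 = 2·3757 + 0), and 3757 | 142766.
Extended Euclid: 26299·(-20) + 176579·(3) = 3757. Scale by 38: s₀ = -760.
General solution s = s₀ + 47k; reducing mod 47 gives s = 39 (and t = -5).

39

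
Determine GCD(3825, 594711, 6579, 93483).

153

gcd(3825, 594711): 594711 = 155·3825 + 1836; 3825 = 2·1836 + 153; 1836 = 12·153 + 0 → 153
gcd(153, 6579): 6579 = 43·153 + 0 → 153
gcd(153, 93483): 93483 = 611·153 + 0 → 153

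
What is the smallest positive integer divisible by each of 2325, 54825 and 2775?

62884275

lcm(2325, 54825) = 2325·54825/gcd = 127468125/75 = 1699575
lcm(1699575, 2775) = 1699575·2775/gcd = 4716320625/75 = 62884275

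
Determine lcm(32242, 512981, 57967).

32242 = 2 · 7³ · 47; 512981 = 7² · 19² · 29; 57967 = 7³ · 13²
lcm takes max exponent of each prime: 2 · 7³ · 13² · 19² · 29 · 47 = 57044513162

57044513162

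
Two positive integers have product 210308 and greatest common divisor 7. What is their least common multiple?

Since gcd(m,n)·lcm(m,n) = mn, lcm = 210308/7 = 30044.

30044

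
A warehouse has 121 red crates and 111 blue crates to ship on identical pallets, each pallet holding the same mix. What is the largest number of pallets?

1

121 = 11²
111 = 3 · 37
Common: 1 = 1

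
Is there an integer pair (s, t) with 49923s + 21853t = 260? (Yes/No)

By Bézout, 49923s + 21853t = 260 has integer solutions iff gcd(49923, 21853) | 260.
Euclid: 49923 = 2·21853 + 6217; 21853 = 3·6217 + 3202; 6217 = 1·3202 + 3015; 3202 = 1·3015 + 187; 3015 = 16·187 + 23; 187 = 8·23 + 3; 23 = 7·3 + 2; 3 = 1·2 + 1; 2 = 2·1 + 0. gcd = 1; 260 mod 1 = 0. Yes.

Yes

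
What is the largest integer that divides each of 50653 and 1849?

Euclid: 50653 = 27·1849 + 730; 1849 = 2·730 + 389; 730 = 1·389 + 341; 389 = 1·341 + 48; 341 = 7·48 + 5; 48 = 9·5 + 3; 5 = 1·3 + 2; 3 = 1·2 + 1; 2 = 2·1 + 0. Last nonzero remainder: 1.

1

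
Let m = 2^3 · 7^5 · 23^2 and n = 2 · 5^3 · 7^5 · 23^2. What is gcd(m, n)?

17781806

min exponent per shared prime: 2 · 7^5 · 23^2 = 17781806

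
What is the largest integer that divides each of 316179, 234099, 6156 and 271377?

171

gcd(316179, 234099): 316179 = 1·234099 + 82080; 234099 = 2·82080 + 69939; 82080 = 1·69939 + 12141; 69939 = 5·12141 + 9234; 12141 = 1·9234 + 2907; 9234 = 3·2907 + 513; 2907 = 5·513 + 342; 513 = 1·342 + 171; 342 = 2·171 + 0 → 171
gcd(171, 6156): 6156 = 36·171 + 0 → 171
gcd(171, 271377): 271377 = 1587·171 + 0 → 171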